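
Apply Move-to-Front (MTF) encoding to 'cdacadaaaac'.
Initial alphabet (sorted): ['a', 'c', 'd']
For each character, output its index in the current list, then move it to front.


MTF encoding:
'c': index 1 in ['a', 'c', 'd'] -> ['c', 'a', 'd']
'd': index 2 in ['c', 'a', 'd'] -> ['d', 'c', 'a']
'a': index 2 in ['d', 'c', 'a'] -> ['a', 'd', 'c']
'c': index 2 in ['a', 'd', 'c'] -> ['c', 'a', 'd']
'a': index 1 in ['c', 'a', 'd'] -> ['a', 'c', 'd']
'd': index 2 in ['a', 'c', 'd'] -> ['d', 'a', 'c']
'a': index 1 in ['d', 'a', 'c'] -> ['a', 'd', 'c']
'a': index 0 in ['a', 'd', 'c'] -> ['a', 'd', 'c']
'a': index 0 in ['a', 'd', 'c'] -> ['a', 'd', 'c']
'a': index 0 in ['a', 'd', 'c'] -> ['a', 'd', 'c']
'c': index 2 in ['a', 'd', 'c'] -> ['c', 'a', 'd']


Output: [1, 2, 2, 2, 1, 2, 1, 0, 0, 0, 2]


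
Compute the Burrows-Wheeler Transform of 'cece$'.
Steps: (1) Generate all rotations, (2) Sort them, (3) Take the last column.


Rotations (sorted):
  0: $cece -> last char: e
  1: ce$ce -> last char: e
  2: cece$ -> last char: $
  3: e$cec -> last char: c
  4: ece$c -> last char: c


BWT = ee$cc


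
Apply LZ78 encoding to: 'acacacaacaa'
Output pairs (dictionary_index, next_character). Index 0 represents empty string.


LZ78 encoding steps:
Dictionary: {0: ''}
Step 1: w='' (idx 0), next='a' -> output (0, 'a'), add 'a' as idx 1
Step 2: w='' (idx 0), next='c' -> output (0, 'c'), add 'c' as idx 2
Step 3: w='a' (idx 1), next='c' -> output (1, 'c'), add 'ac' as idx 3
Step 4: w='ac' (idx 3), next='a' -> output (3, 'a'), add 'aca' as idx 4
Step 5: w='aca' (idx 4), next='a' -> output (4, 'a'), add 'acaa' as idx 5


Encoded: [(0, 'a'), (0, 'c'), (1, 'c'), (3, 'a'), (4, 'a')]


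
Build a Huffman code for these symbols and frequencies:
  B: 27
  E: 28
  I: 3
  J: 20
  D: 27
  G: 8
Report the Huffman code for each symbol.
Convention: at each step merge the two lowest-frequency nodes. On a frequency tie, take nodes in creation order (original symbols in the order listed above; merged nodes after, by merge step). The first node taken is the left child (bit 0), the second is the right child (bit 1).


Huffman tree construction:
Step 1: Merge I(3) + G(8) = 11
Step 2: Merge (I+G)(11) + J(20) = 31
Step 3: Merge B(27) + D(27) = 54
Step 4: Merge E(28) + ((I+G)+J)(31) = 59
Step 5: Merge (B+D)(54) + (E+((I+G)+J))(59) = 113
Read each symbol's code off the tree from the root (left child = 0, right child = 1).

Codes:
  B: 00 (length 2)
  E: 10 (length 2)
  I: 1100 (length 4)
  J: 111 (length 3)
  D: 01 (length 2)
  G: 1101 (length 4)
Average code length: 268/113 = 2.3717 bits/symbol


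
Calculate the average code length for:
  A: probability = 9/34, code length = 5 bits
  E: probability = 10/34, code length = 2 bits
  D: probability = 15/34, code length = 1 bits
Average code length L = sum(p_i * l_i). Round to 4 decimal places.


Weighted contributions p_i * l_i:
  A: (9/34) * 5 = 45/34
  E: (10/34) * 2 = 20/34
  D: (15/34) * 1 = 15/34
Sum = (45 + 20 + 15)/34 = 80/34

L = 80/34 = 2.3529 bits/symbol


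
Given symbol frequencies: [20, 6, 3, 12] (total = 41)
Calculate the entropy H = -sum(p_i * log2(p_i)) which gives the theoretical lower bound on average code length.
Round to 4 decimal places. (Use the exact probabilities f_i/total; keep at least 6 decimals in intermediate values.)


Per-symbol terms -p_i * log2(p_i) with p_i = f_i/41:
  p = 20/41 = 0.487805: log2(p) = -1.035624, -p*log2(p) = 0.505182
  p = 6/41 = 0.146341: log2(p) = -2.772590, -p*log2(p) = 0.405745
  p = 3/41 = 0.073171: log2(p) = -3.772590, -p*log2(p) = 0.276043
  p = 12/41 = 0.292683: log2(p) = -1.772590, -p*log2(p) = 0.518807
H = 0.505182 + 0.405745 + 0.276043 + 0.518807 = 1.705777

H = 1.7058 bits/symbol


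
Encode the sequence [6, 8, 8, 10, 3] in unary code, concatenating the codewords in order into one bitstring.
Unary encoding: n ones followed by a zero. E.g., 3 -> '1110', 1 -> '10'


Encode each number as n ones followed by a terminating 0:
  6 -> 1111110 (7 bits)
  8 -> 111111110 (9 bits)
  8 -> 111111110 (9 bits)
  10 -> 11111111110 (11 bits)
  3 -> 1110 (4 bits)
Total length = 7 + 9 + 9 + 11 + 4 = 40 bits.

Unary([6, 8, 8, 10, 3]) = 1111110111111110111111110111111111101110 (40 bits)


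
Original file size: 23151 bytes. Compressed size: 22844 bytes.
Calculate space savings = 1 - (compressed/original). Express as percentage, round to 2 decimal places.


ratio = compressed/original = 22844/23151 = 0.986739
savings = 1 - ratio = 1 - 0.986739 = 0.013261
as a percentage: 0.013261 * 100 = 1.33%

Space savings = 1 - 22844/23151 = 1.33%


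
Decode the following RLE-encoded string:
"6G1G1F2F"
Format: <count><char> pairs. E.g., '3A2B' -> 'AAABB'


Expanding each <count><char> pair:
  6G -> 'GGGGGG'
  1G -> 'G'
  1F -> 'F'
  2F -> 'FF'

Decoded = GGGGGGGFFF


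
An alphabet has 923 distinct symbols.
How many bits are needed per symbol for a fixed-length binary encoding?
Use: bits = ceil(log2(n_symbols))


log2(923) = 9.8502
Bracket: 2^9 = 512 < 923 <= 2^10 = 1024
So ceil(log2(923)) = 10

bits = ceil(log2(923)) = ceil(9.8502) = 10 bits


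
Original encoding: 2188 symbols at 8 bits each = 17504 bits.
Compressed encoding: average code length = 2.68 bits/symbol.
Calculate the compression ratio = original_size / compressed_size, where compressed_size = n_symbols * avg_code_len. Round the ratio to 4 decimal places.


original_size = n_symbols * orig_bits = 2188 * 8 = 17504 bits
compressed_size = n_symbols * avg_code_len = 2188 * 2.68 = 5863.84 bits
ratio = original_size / compressed_size = 17504 / 5863.84 = 2.9851

Compression ratio = 2.9851


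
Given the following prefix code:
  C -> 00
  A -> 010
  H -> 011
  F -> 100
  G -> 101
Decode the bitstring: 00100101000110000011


Decoding step by step:
Bits 00 -> C
Bits 100 -> F
Bits 101 -> G
Bits 00 -> C
Bits 011 -> H
Bits 00 -> C
Bits 00 -> C
Bits 011 -> H


Decoded message: CFGCHCCH


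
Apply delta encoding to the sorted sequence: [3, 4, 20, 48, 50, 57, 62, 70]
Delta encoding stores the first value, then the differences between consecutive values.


First value: 3
Deltas:
  4 - 3 = 1
  20 - 4 = 16
  48 - 20 = 28
  50 - 48 = 2
  57 - 50 = 7
  62 - 57 = 5
  70 - 62 = 8


Delta encoded: [3, 1, 16, 28, 2, 7, 5, 8]


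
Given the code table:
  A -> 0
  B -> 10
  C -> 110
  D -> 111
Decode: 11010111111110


Decoding:
110 -> C
10 -> B
111 -> D
111 -> D
110 -> C


Result: CBDDC


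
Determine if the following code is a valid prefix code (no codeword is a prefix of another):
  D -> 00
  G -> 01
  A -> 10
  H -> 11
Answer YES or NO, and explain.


Checking each pair (does one codeword prefix another?):
  D='00' vs G='01': no prefix
  D='00' vs A='10': no prefix
  D='00' vs H='11': no prefix
  G='01' vs D='00': no prefix
  G='01' vs A='10': no prefix
  G='01' vs H='11': no prefix
  A='10' vs D='00': no prefix
  A='10' vs G='01': no prefix
  A='10' vs H='11': no prefix
  H='11' vs D='00': no prefix
  H='11' vs G='01': no prefix
  H='11' vs A='10': no prefix
No violation found over all pairs.

YES -- this is a valid prefix code. No codeword is a prefix of any other codeword.


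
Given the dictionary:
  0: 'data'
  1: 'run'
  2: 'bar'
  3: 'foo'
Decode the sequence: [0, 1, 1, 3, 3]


Look up each index in the dictionary:
  0 -> 'data'
  1 -> 'run'
  1 -> 'run'
  3 -> 'foo'
  3 -> 'foo'

Decoded: "data run run foo foo"


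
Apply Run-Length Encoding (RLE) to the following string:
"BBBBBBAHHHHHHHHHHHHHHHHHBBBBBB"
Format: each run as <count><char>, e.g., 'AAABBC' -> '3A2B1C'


Scanning runs left to right:
  i=0: run of 'B' x 6 -> '6B'
  i=6: run of 'A' x 1 -> '1A'
  i=7: run of 'H' x 17 -> '17H'
  i=24: run of 'B' x 6 -> '6B'

RLE = 6B1A17H6B


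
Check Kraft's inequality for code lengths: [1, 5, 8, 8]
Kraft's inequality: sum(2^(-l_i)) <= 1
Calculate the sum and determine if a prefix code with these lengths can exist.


Sum = 2^(-1) + 2^(-5) + 2^(-8) + 2^(-8)
    = 0.5 + 0.03125 + 0.00390625 + 0.00390625
    = 138/256 = 0.5390625
Since 0.5390625 <= 1, Kraft's inequality IS satisfied.
A prefix code with these lengths CAN exist.

Kraft sum = 0.5390625. Satisfied.


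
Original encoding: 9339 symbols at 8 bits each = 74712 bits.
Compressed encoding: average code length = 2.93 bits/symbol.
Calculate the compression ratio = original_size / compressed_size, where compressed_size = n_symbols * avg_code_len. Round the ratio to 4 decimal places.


original_size = n_symbols * orig_bits = 9339 * 8 = 74712 bits
compressed_size = n_symbols * avg_code_len = 9339 * 2.93 = 27363.27 bits
ratio = original_size / compressed_size = 74712 / 27363.27 = 2.7304

Compression ratio = 2.7304


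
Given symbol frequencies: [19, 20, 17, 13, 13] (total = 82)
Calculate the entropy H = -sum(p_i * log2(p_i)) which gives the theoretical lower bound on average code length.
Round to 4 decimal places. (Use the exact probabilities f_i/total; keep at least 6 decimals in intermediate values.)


Per-symbol terms -p_i * log2(p_i) with p_i = f_i/82:
  p = 19/82 = 0.231707: log2(p) = -2.109624, -p*log2(p) = 0.488815
  p = 20/82 = 0.243902: log2(p) = -2.035624, -p*log2(p) = 0.496494
  p = 17/82 = 0.207317: log2(p) = -2.270089, -p*log2(p) = 0.470628
  p = 13/82 = 0.158537: log2(p) = -2.657112, -p*log2(p) = 0.421250
  p = 13/82 = 0.158537: log2(p) = -2.657112, -p*log2(p) = 0.421250
H = 0.488815 + 0.496494 + 0.470628 + 0.421250 + 0.421250 = 2.298437

H = 2.2984 bits/symbol


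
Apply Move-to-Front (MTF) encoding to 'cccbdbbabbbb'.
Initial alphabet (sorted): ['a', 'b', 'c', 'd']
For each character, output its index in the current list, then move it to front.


MTF encoding:
'c': index 2 in ['a', 'b', 'c', 'd'] -> ['c', 'a', 'b', 'd']
'c': index 0 in ['c', 'a', 'b', 'd'] -> ['c', 'a', 'b', 'd']
'c': index 0 in ['c', 'a', 'b', 'd'] -> ['c', 'a', 'b', 'd']
'b': index 2 in ['c', 'a', 'b', 'd'] -> ['b', 'c', 'a', 'd']
'd': index 3 in ['b', 'c', 'a', 'd'] -> ['d', 'b', 'c', 'a']
'b': index 1 in ['d', 'b', 'c', 'a'] -> ['b', 'd', 'c', 'a']
'b': index 0 in ['b', 'd', 'c', 'a'] -> ['b', 'd', 'c', 'a']
'a': index 3 in ['b', 'd', 'c', 'a'] -> ['a', 'b', 'd', 'c']
'b': index 1 in ['a', 'b', 'd', 'c'] -> ['b', 'a', 'd', 'c']
'b': index 0 in ['b', 'a', 'd', 'c'] -> ['b', 'a', 'd', 'c']
'b': index 0 in ['b', 'a', 'd', 'c'] -> ['b', 'a', 'd', 'c']
'b': index 0 in ['b', 'a', 'd', 'c'] -> ['b', 'a', 'd', 'c']


Output: [2, 0, 0, 2, 3, 1, 0, 3, 1, 0, 0, 0]


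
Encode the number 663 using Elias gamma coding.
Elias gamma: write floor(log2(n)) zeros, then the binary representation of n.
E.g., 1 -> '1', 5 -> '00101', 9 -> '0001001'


num_bits = floor(log2(663)) + 1 = 10
leading_zeros = num_bits - 1 = 9
binary(663) = 1010010111

Elias gamma(663) = '000000000' + '1010010111' = 0000000001010010111 (19 bits)


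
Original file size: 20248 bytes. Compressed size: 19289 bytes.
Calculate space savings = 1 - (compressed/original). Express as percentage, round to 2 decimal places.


ratio = compressed/original = 19289/20248 = 0.952637
savings = 1 - ratio = 1 - 0.952637 = 0.047363
as a percentage: 0.047363 * 100 = 4.74%

Space savings = 1 - 19289/20248 = 4.74%


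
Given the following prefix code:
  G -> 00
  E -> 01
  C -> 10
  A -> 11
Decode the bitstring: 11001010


Decoding step by step:
Bits 11 -> A
Bits 00 -> G
Bits 10 -> C
Bits 10 -> C


Decoded message: AGCC


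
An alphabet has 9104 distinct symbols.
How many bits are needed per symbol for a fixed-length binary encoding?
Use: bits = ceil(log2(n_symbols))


log2(9104) = 13.1523
Bracket: 2^13 = 8192 < 9104 <= 2^14 = 16384
So ceil(log2(9104)) = 14

bits = ceil(log2(9104)) = ceil(13.1523) = 14 bits


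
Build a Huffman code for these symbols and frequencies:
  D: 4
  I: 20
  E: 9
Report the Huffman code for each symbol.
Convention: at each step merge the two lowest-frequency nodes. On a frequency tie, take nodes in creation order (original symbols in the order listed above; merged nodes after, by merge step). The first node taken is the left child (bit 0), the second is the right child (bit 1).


Huffman tree construction:
Step 1: Merge D(4) + E(9) = 13
Step 2: Merge (D+E)(13) + I(20) = 33
Read each symbol's code off the tree from the root (left child = 0, right child = 1).

Codes:
  D: 00 (length 2)
  I: 1 (length 1)
  E: 01 (length 2)
Average code length: 46/33 = 1.3939 bits/symbol


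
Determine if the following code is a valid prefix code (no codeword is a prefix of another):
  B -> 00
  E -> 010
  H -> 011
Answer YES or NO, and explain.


Checking each pair (does one codeword prefix another?):
  B='00' vs E='010': no prefix
  B='00' vs H='011': no prefix
  E='010' vs B='00': no prefix
  E='010' vs H='011': no prefix
  H='011' vs B='00': no prefix
  H='011' vs E='010': no prefix
No violation found over all pairs.

YES -- this is a valid prefix code. No codeword is a prefix of any other codeword.


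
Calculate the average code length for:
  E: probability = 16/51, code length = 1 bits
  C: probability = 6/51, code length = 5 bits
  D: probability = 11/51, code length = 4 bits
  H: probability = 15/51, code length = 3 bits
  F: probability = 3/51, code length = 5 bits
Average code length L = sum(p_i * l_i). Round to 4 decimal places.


Weighted contributions p_i * l_i:
  E: (16/51) * 1 = 16/51
  C: (6/51) * 5 = 30/51
  D: (11/51) * 4 = 44/51
  H: (15/51) * 3 = 45/51
  F: (3/51) * 5 = 15/51
Sum = (16 + 30 + 44 + 45 + 15)/51 = 150/51

L = 150/51 = 2.9412 bits/symbol


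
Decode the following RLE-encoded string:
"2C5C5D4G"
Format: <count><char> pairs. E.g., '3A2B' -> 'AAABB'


Expanding each <count><char> pair:
  2C -> 'CC'
  5C -> 'CCCCC'
  5D -> 'DDDDD'
  4G -> 'GGGG'

Decoded = CCCCCCCDDDDDGGGG


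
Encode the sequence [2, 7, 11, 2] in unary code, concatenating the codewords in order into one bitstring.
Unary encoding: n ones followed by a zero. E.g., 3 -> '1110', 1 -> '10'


Encode each number as n ones followed by a terminating 0:
  2 -> 110 (3 bits)
  7 -> 11111110 (8 bits)
  11 -> 111111111110 (12 bits)
  2 -> 110 (3 bits)
Total length = 3 + 8 + 12 + 3 = 26 bits.

Unary([2, 7, 11, 2]) = 11011111110111111111110110 (26 bits)


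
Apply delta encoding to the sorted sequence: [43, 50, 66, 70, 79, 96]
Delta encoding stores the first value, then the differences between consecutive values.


First value: 43
Deltas:
  50 - 43 = 7
  66 - 50 = 16
  70 - 66 = 4
  79 - 70 = 9
  96 - 79 = 17


Delta encoded: [43, 7, 16, 4, 9, 17]


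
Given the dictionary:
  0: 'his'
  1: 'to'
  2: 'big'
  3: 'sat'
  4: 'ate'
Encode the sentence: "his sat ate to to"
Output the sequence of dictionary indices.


Look up each word in the dictionary:
  'his' -> 0
  'sat' -> 3
  'ate' -> 4
  'to' -> 1
  'to' -> 1

Encoded: [0, 3, 4, 1, 1]


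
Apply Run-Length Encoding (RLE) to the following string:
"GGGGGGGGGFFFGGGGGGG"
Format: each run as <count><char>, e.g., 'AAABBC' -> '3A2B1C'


Scanning runs left to right:
  i=0: run of 'G' x 9 -> '9G'
  i=9: run of 'F' x 3 -> '3F'
  i=12: run of 'G' x 7 -> '7G'

RLE = 9G3F7G


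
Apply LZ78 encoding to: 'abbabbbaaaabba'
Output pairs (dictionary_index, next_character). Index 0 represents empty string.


LZ78 encoding steps:
Dictionary: {0: ''}
Step 1: w='' (idx 0), next='a' -> output (0, 'a'), add 'a' as idx 1
Step 2: w='' (idx 0), next='b' -> output (0, 'b'), add 'b' as idx 2
Step 3: w='b' (idx 2), next='a' -> output (2, 'a'), add 'ba' as idx 3
Step 4: w='b' (idx 2), next='b' -> output (2, 'b'), add 'bb' as idx 4
Step 5: w='ba' (idx 3), next='a' -> output (3, 'a'), add 'baa' as idx 5
Step 6: w='a' (idx 1), next='a' -> output (1, 'a'), add 'aa' as idx 6
Step 7: w='bb' (idx 4), next='a' -> output (4, 'a'), add 'bba' as idx 7


Encoded: [(0, 'a'), (0, 'b'), (2, 'a'), (2, 'b'), (3, 'a'), (1, 'a'), (4, 'a')]


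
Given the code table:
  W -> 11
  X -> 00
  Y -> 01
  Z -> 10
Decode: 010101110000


Decoding:
01 -> Y
01 -> Y
01 -> Y
11 -> W
00 -> X
00 -> X


Result: YYYWXX


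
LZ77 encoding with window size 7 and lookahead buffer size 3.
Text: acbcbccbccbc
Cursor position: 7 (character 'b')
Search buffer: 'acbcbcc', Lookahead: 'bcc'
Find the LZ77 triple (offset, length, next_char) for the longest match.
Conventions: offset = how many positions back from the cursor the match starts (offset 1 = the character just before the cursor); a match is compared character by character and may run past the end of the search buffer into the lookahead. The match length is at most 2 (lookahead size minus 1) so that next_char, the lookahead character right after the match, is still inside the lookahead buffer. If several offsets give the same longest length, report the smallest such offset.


Try each offset into the search buffer:
  offset=1 (pos 6, char 'c'): match length 0
  offset=2 (pos 5, char 'c'): match length 0
  offset=3 (pos 4, char 'b'): match length 2
  offset=4 (pos 3, char 'c'): match length 0
  offset=5 (pos 2, char 'b'): match length 2
  offset=6 (pos 1, char 'c'): match length 0
  offset=7 (pos 0, char 'a'): match length 0
Longest match has length 2, found at offsets 3, 5; take the smallest, offset 3.
next_char = character at position 7 + 2 = 9 -> 'c'

Best match: offset=3, length=2 (matching 'bc' starting at position 4)
LZ77 triple: (3, 2, 'c')


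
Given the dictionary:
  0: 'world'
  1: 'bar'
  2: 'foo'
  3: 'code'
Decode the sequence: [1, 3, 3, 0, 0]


Look up each index in the dictionary:
  1 -> 'bar'
  3 -> 'code'
  3 -> 'code'
  0 -> 'world'
  0 -> 'world'

Decoded: "bar code code world world"


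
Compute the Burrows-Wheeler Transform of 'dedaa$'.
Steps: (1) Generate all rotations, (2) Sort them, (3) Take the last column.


Rotations (sorted):
  0: $dedaa -> last char: a
  1: a$deda -> last char: a
  2: aa$ded -> last char: d
  3: daa$de -> last char: e
  4: dedaa$ -> last char: $
  5: edaa$d -> last char: d


BWT = aade$d


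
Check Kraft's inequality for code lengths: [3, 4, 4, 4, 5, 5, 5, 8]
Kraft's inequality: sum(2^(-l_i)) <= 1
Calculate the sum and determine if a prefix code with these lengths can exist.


Sum = 2^(-3) + 2^(-4) + 2^(-4) + 2^(-4) + 2^(-5) + 2^(-5) + 2^(-5) + 2^(-8)
    = 0.125 + 0.0625 + 0.0625 + 0.0625 + 0.03125 + 0.03125 + 0.03125 + 0.00390625
    = 105/256 = 0.41015625
Since 0.41015625 <= 1, Kraft's inequality IS satisfied.
A prefix code with these lengths CAN exist.

Kraft sum = 0.41015625. Satisfied.


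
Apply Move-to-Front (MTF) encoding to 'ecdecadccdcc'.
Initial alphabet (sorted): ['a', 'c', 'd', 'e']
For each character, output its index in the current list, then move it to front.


MTF encoding:
'e': index 3 in ['a', 'c', 'd', 'e'] -> ['e', 'a', 'c', 'd']
'c': index 2 in ['e', 'a', 'c', 'd'] -> ['c', 'e', 'a', 'd']
'd': index 3 in ['c', 'e', 'a', 'd'] -> ['d', 'c', 'e', 'a']
'e': index 2 in ['d', 'c', 'e', 'a'] -> ['e', 'd', 'c', 'a']
'c': index 2 in ['e', 'd', 'c', 'a'] -> ['c', 'e', 'd', 'a']
'a': index 3 in ['c', 'e', 'd', 'a'] -> ['a', 'c', 'e', 'd']
'd': index 3 in ['a', 'c', 'e', 'd'] -> ['d', 'a', 'c', 'e']
'c': index 2 in ['d', 'a', 'c', 'e'] -> ['c', 'd', 'a', 'e']
'c': index 0 in ['c', 'd', 'a', 'e'] -> ['c', 'd', 'a', 'e']
'd': index 1 in ['c', 'd', 'a', 'e'] -> ['d', 'c', 'a', 'e']
'c': index 1 in ['d', 'c', 'a', 'e'] -> ['c', 'd', 'a', 'e']
'c': index 0 in ['c', 'd', 'a', 'e'] -> ['c', 'd', 'a', 'e']


Output: [3, 2, 3, 2, 2, 3, 3, 2, 0, 1, 1, 0]


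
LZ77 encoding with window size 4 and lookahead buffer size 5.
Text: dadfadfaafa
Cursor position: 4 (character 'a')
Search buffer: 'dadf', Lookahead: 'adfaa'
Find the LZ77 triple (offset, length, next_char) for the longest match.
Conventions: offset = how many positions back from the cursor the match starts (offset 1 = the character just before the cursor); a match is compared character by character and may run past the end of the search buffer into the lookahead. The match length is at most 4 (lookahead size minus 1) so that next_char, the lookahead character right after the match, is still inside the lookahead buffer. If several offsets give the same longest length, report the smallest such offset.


Try each offset into the search buffer:
  offset=1 (pos 3, char 'f'): match length 0
  offset=2 (pos 2, char 'd'): match length 0
  offset=3 (pos 1, char 'a'): match length 4
  offset=4 (pos 0, char 'd'): match length 0
Longest match has length 4 at offset 3.
next_char = character at position 4 + 4 = 8 -> 'a'

Best match: offset=3, length=4 (matching 'adfa' starting at position 1)
LZ77 triple: (3, 4, 'a')


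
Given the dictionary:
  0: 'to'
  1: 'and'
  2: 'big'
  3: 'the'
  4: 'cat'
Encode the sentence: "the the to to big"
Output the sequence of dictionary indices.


Look up each word in the dictionary:
  'the' -> 3
  'the' -> 3
  'to' -> 0
  'to' -> 0
  'big' -> 2

Encoded: [3, 3, 0, 0, 2]


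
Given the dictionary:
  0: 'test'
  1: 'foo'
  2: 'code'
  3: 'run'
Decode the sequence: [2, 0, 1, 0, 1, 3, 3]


Look up each index in the dictionary:
  2 -> 'code'
  0 -> 'test'
  1 -> 'foo'
  0 -> 'test'
  1 -> 'foo'
  3 -> 'run'
  3 -> 'run'

Decoded: "code test foo test foo run run"


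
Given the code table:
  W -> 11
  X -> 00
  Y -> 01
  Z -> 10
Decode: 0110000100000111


Decoding:
01 -> Y
10 -> Z
00 -> X
01 -> Y
00 -> X
00 -> X
01 -> Y
11 -> W


Result: YZXYXXYW


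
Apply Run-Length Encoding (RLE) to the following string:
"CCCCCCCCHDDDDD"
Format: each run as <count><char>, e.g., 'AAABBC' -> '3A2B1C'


Scanning runs left to right:
  i=0: run of 'C' x 8 -> '8C'
  i=8: run of 'H' x 1 -> '1H'
  i=9: run of 'D' x 5 -> '5D'

RLE = 8C1H5D


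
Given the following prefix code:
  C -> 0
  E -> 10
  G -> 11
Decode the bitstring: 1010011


Decoding step by step:
Bits 10 -> E
Bits 10 -> E
Bits 0 -> C
Bits 11 -> G


Decoded message: EECG


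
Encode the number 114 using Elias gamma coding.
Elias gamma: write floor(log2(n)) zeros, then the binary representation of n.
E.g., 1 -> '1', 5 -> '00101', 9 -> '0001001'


num_bits = floor(log2(114)) + 1 = 7
leading_zeros = num_bits - 1 = 6
binary(114) = 1110010

Elias gamma(114) = '000000' + '1110010' = 0000001110010 (13 bits)


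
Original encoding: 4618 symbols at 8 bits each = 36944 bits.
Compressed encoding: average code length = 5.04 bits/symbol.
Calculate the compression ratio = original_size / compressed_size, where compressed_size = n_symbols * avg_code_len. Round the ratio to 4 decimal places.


original_size = n_symbols * orig_bits = 4618 * 8 = 36944 bits
compressed_size = n_symbols * avg_code_len = 4618 * 5.04 = 23274.72 bits
ratio = original_size / compressed_size = 36944 / 23274.72 = 1.5873

Compression ratio = 1.5873


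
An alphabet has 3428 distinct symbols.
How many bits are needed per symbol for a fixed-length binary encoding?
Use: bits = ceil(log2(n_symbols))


log2(3428) = 11.7432
Bracket: 2^11 = 2048 < 3428 <= 2^12 = 4096
So ceil(log2(3428)) = 12

bits = ceil(log2(3428)) = ceil(11.7432) = 12 bits


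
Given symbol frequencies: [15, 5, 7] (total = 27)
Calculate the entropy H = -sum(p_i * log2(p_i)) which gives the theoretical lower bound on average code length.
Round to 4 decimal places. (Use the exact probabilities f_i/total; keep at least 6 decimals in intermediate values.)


Per-symbol terms -p_i * log2(p_i) with p_i = f_i/27:
  p = 15/27 = 0.555556: log2(p) = -0.847997, -p*log2(p) = 0.471109
  p = 5/27 = 0.185185: log2(p) = -2.432959, -p*log2(p) = 0.450548
  p = 7/27 = 0.259259: log2(p) = -1.947533, -p*log2(p) = 0.504916
H = 0.471109 + 0.450548 + 0.504916 = 1.426573

H = 1.4266 bits/symbol


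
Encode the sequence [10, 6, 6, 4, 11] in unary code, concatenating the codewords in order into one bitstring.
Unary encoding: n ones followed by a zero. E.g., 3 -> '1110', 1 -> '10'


Encode each number as n ones followed by a terminating 0:
  10 -> 11111111110 (11 bits)
  6 -> 1111110 (7 bits)
  6 -> 1111110 (7 bits)
  4 -> 11110 (5 bits)
  11 -> 111111111110 (12 bits)
Total length = 11 + 7 + 7 + 5 + 12 = 42 bits.

Unary([10, 6, 6, 4, 11]) = 111111111101111110111111011110111111111110 (42 bits)


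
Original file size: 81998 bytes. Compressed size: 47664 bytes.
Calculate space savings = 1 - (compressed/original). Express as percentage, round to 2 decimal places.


ratio = compressed/original = 47664/81998 = 0.581282
savings = 1 - ratio = 1 - 0.581282 = 0.418718
as a percentage: 0.418718 * 100 = 41.87%

Space savings = 1 - 47664/81998 = 41.87%


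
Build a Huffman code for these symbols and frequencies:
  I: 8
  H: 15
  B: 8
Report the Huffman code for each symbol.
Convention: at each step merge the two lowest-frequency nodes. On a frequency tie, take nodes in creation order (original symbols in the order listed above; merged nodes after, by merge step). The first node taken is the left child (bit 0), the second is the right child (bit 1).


Huffman tree construction:
Step 1: Merge I(8) + B(8) = 16
Step 2: Merge H(15) + (I+B)(16) = 31
Read each symbol's code off the tree from the root (left child = 0, right child = 1).

Codes:
  I: 10 (length 2)
  H: 0 (length 1)
  B: 11 (length 2)
Average code length: 47/31 = 1.5161 bits/symbol


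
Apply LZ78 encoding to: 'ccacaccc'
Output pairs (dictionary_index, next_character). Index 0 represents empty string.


LZ78 encoding steps:
Dictionary: {0: ''}
Step 1: w='' (idx 0), next='c' -> output (0, 'c'), add 'c' as idx 1
Step 2: w='c' (idx 1), next='a' -> output (1, 'a'), add 'ca' as idx 2
Step 3: w='ca' (idx 2), next='c' -> output (2, 'c'), add 'cac' as idx 3
Step 4: w='c' (idx 1), next='c' -> output (1, 'c'), add 'cc' as idx 4


Encoded: [(0, 'c'), (1, 'a'), (2, 'c'), (1, 'c')]


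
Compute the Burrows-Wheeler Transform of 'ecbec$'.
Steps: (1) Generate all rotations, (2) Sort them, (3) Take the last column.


Rotations (sorted):
  0: $ecbec -> last char: c
  1: bec$ec -> last char: c
  2: c$ecbe -> last char: e
  3: cbec$e -> last char: e
  4: ec$ecb -> last char: b
  5: ecbec$ -> last char: $


BWT = cceeb$


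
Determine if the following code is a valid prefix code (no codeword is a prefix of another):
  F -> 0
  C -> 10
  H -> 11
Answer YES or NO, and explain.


Checking each pair (does one codeword prefix another?):
  F='0' vs C='10': no prefix
  F='0' vs H='11': no prefix
  C='10' vs F='0': no prefix
  C='10' vs H='11': no prefix
  H='11' vs F='0': no prefix
  H='11' vs C='10': no prefix
No violation found over all pairs.

YES -- this is a valid prefix code. No codeword is a prefix of any other codeword.


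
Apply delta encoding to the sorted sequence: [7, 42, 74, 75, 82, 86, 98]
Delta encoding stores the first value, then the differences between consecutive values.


First value: 7
Deltas:
  42 - 7 = 35
  74 - 42 = 32
  75 - 74 = 1
  82 - 75 = 7
  86 - 82 = 4
  98 - 86 = 12


Delta encoded: [7, 35, 32, 1, 7, 4, 12]


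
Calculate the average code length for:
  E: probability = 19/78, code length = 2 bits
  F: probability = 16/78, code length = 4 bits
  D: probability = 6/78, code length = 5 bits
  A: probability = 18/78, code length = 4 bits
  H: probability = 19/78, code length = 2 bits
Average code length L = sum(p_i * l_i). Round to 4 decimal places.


Weighted contributions p_i * l_i:
  E: (19/78) * 2 = 38/78
  F: (16/78) * 4 = 64/78
  D: (6/78) * 5 = 30/78
  A: (18/78) * 4 = 72/78
  H: (19/78) * 2 = 38/78
Sum = (38 + 64 + 30 + 72 + 38)/78 = 242/78

L = 242/78 = 3.1026 bits/symbol


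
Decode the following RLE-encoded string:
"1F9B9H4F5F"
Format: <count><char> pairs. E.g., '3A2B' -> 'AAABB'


Expanding each <count><char> pair:
  1F -> 'F'
  9B -> 'BBBBBBBBB'
  9H -> 'HHHHHHHHH'
  4F -> 'FFFF'
  5F -> 'FFFFF'

Decoded = FBBBBBBBBBHHHHHHHHHFFFFFFFFF


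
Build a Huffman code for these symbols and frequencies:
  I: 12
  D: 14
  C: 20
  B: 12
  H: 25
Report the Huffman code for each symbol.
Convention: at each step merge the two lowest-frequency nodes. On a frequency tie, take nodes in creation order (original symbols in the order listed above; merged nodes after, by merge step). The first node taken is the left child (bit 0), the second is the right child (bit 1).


Huffman tree construction:
Step 1: Merge I(12) + B(12) = 24
Step 2: Merge D(14) + C(20) = 34
Step 3: Merge (I+B)(24) + H(25) = 49
Step 4: Merge (D+C)(34) + ((I+B)+H)(49) = 83
Read each symbol's code off the tree from the root (left child = 0, right child = 1).

Codes:
  I: 100 (length 3)
  D: 00 (length 2)
  C: 01 (length 2)
  B: 101 (length 3)
  H: 11 (length 2)
Average code length: 190/83 = 2.2892 bits/symbol


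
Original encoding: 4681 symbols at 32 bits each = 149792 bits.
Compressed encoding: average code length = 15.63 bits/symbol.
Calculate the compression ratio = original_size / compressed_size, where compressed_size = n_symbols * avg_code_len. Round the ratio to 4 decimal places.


original_size = n_symbols * orig_bits = 4681 * 32 = 149792 bits
compressed_size = n_symbols * avg_code_len = 4681 * 15.63 = 73164.03 bits
ratio = original_size / compressed_size = 149792 / 73164.03 = 2.0473

Compression ratio = 2.0473


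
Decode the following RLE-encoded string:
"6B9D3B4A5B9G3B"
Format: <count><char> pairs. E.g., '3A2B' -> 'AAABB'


Expanding each <count><char> pair:
  6B -> 'BBBBBB'
  9D -> 'DDDDDDDDD'
  3B -> 'BBB'
  4A -> 'AAAA'
  5B -> 'BBBBB'
  9G -> 'GGGGGGGGG'
  3B -> 'BBB'

Decoded = BBBBBBDDDDDDDDDBBBAAAABBBBBGGGGGGGGGBBB


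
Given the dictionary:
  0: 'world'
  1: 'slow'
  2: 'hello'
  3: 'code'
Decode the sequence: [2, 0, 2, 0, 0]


Look up each index in the dictionary:
  2 -> 'hello'
  0 -> 'world'
  2 -> 'hello'
  0 -> 'world'
  0 -> 'world'

Decoded: "hello world hello world world"


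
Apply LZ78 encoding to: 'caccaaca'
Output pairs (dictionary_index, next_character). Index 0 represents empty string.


LZ78 encoding steps:
Dictionary: {0: ''}
Step 1: w='' (idx 0), next='c' -> output (0, 'c'), add 'c' as idx 1
Step 2: w='' (idx 0), next='a' -> output (0, 'a'), add 'a' as idx 2
Step 3: w='c' (idx 1), next='c' -> output (1, 'c'), add 'cc' as idx 3
Step 4: w='a' (idx 2), next='a' -> output (2, 'a'), add 'aa' as idx 4
Step 5: w='c' (idx 1), next='a' -> output (1, 'a'), add 'ca' as idx 5


Encoded: [(0, 'c'), (0, 'a'), (1, 'c'), (2, 'a'), (1, 'a')]


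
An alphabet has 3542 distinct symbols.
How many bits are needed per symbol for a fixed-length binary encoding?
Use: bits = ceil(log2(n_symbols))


log2(3542) = 11.7903
Bracket: 2^11 = 2048 < 3542 <= 2^12 = 4096
So ceil(log2(3542)) = 12

bits = ceil(log2(3542)) = ceil(11.7903) = 12 bits


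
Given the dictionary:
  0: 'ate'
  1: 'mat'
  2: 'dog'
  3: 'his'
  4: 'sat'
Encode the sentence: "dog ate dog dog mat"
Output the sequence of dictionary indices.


Look up each word in the dictionary:
  'dog' -> 2
  'ate' -> 0
  'dog' -> 2
  'dog' -> 2
  'mat' -> 1

Encoded: [2, 0, 2, 2, 1]


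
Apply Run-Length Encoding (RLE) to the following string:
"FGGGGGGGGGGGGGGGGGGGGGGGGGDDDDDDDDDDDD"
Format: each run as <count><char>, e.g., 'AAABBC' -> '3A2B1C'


Scanning runs left to right:
  i=0: run of 'F' x 1 -> '1F'
  i=1: run of 'G' x 25 -> '25G'
  i=26: run of 'D' x 12 -> '12D'

RLE = 1F25G12D


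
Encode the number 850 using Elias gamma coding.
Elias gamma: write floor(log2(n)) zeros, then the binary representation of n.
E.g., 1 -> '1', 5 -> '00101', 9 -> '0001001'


num_bits = floor(log2(850)) + 1 = 10
leading_zeros = num_bits - 1 = 9
binary(850) = 1101010010

Elias gamma(850) = '000000000' + '1101010010' = 0000000001101010010 (19 bits)


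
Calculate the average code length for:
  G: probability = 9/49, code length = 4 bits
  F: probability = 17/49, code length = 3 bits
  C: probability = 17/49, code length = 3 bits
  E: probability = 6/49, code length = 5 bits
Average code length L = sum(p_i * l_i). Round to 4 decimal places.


Weighted contributions p_i * l_i:
  G: (9/49) * 4 = 36/49
  F: (17/49) * 3 = 51/49
  C: (17/49) * 3 = 51/49
  E: (6/49) * 5 = 30/49
Sum = (36 + 51 + 51 + 30)/49 = 168/49

L = 168/49 = 3.4286 bits/symbol


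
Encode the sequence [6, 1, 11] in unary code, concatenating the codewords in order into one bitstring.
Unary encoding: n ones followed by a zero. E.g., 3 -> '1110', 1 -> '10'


Encode each number as n ones followed by a terminating 0:
  6 -> 1111110 (7 bits)
  1 -> 10 (2 bits)
  11 -> 111111111110 (12 bits)
Total length = 7 + 2 + 12 = 21 bits.

Unary([6, 1, 11]) = 111111010111111111110 (21 bits)


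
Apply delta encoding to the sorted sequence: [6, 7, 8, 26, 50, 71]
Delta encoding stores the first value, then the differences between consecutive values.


First value: 6
Deltas:
  7 - 6 = 1
  8 - 7 = 1
  26 - 8 = 18
  50 - 26 = 24
  71 - 50 = 21


Delta encoded: [6, 1, 1, 18, 24, 21]


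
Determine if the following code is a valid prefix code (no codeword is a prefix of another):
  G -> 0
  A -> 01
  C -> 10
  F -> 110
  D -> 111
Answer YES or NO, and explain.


Checking each pair (does one codeword prefix another?):
  G='0' vs A='01': prefix -- VIOLATION

NO -- this is NOT a valid prefix code. G (0) is a prefix of A (01).


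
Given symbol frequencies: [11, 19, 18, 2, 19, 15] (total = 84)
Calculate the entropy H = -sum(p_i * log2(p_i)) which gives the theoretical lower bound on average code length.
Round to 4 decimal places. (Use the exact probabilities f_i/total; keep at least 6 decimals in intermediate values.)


Per-symbol terms -p_i * log2(p_i) with p_i = f_i/84:
  p = 11/84 = 0.130952: log2(p) = -2.932886, -p*log2(p) = 0.384068
  p = 19/84 = 0.226190: log2(p) = -2.144390, -p*log2(p) = 0.485041
  p = 18/84 = 0.214286: log2(p) = -2.222392, -p*log2(p) = 0.476227
  p = 2/84 = 0.023810: log2(p) = -5.392317, -p*log2(p) = 0.128389
  p = 19/84 = 0.226190: log2(p) = -2.144390, -p*log2(p) = 0.485041
  p = 15/84 = 0.178571: log2(p) = -2.485427, -p*log2(p) = 0.443826
H = 0.384068 + 0.485041 + 0.476227 + 0.128389 + 0.485041 + 0.443826 = 2.402592

H = 2.4026 bits/symbol


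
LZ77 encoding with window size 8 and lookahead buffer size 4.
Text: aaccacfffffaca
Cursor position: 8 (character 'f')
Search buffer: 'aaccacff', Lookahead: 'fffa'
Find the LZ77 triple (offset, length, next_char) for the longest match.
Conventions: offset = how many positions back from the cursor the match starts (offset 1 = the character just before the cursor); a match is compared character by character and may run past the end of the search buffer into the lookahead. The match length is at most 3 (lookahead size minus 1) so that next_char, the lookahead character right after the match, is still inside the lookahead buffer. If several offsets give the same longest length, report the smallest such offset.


Try each offset into the search buffer:
  offset=1 (pos 7, char 'f'): match length 3
  offset=2 (pos 6, char 'f'): match length 3
  offset=3 (pos 5, char 'c'): match length 0
  offset=4 (pos 4, char 'a'): match length 0
  offset=5 (pos 3, char 'c'): match length 0
  offset=6 (pos 2, char 'c'): match length 0
  offset=7 (pos 1, char 'a'): match length 0
  offset=8 (pos 0, char 'a'): match length 0
Longest match has length 3, found at offsets 1, 2; take the smallest, offset 1.
next_char = character at position 8 + 3 = 11 -> 'a'

Best match: offset=1, length=3 (matching 'fff' starting at position 7)
LZ77 triple: (1, 3, 'a')


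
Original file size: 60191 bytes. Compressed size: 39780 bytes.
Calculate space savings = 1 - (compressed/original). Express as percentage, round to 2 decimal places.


ratio = compressed/original = 39780/60191 = 0.660896
savings = 1 - ratio = 1 - 0.660896 = 0.339104
as a percentage: 0.339104 * 100 = 33.91%

Space savings = 1 - 39780/60191 = 33.91%


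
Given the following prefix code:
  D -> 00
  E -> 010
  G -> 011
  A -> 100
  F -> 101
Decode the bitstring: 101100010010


Decoding step by step:
Bits 101 -> F
Bits 100 -> A
Bits 010 -> E
Bits 010 -> E


Decoded message: FAEE


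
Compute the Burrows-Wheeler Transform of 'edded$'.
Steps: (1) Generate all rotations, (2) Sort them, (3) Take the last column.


Rotations (sorted):
  0: $edded -> last char: d
  1: d$edde -> last char: e
  2: dded$e -> last char: e
  3: ded$ed -> last char: d
  4: ed$edd -> last char: d
  5: edded$ -> last char: $


BWT = deedd$


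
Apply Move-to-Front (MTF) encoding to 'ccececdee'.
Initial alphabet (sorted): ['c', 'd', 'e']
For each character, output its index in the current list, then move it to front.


MTF encoding:
'c': index 0 in ['c', 'd', 'e'] -> ['c', 'd', 'e']
'c': index 0 in ['c', 'd', 'e'] -> ['c', 'd', 'e']
'e': index 2 in ['c', 'd', 'e'] -> ['e', 'c', 'd']
'c': index 1 in ['e', 'c', 'd'] -> ['c', 'e', 'd']
'e': index 1 in ['c', 'e', 'd'] -> ['e', 'c', 'd']
'c': index 1 in ['e', 'c', 'd'] -> ['c', 'e', 'd']
'd': index 2 in ['c', 'e', 'd'] -> ['d', 'c', 'e']
'e': index 2 in ['d', 'c', 'e'] -> ['e', 'd', 'c']
'e': index 0 in ['e', 'd', 'c'] -> ['e', 'd', 'c']


Output: [0, 0, 2, 1, 1, 1, 2, 2, 0]


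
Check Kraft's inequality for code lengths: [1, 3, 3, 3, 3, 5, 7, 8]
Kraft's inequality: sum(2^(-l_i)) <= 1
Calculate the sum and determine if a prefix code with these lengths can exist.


Sum = 2^(-1) + 2^(-3) + 2^(-3) + 2^(-3) + 2^(-3) + 2^(-5) + 2^(-7) + 2^(-8)
    = 0.5 + 0.125 + 0.125 + 0.125 + 0.125 + 0.03125 + 0.0078125 + 0.00390625
    = 267/256 = 1.04296875
Since 1.04296875 > 1, Kraft's inequality is NOT satisfied.
A prefix code with these lengths CANNOT exist.

Kraft sum = 1.04296875. Not satisfied.


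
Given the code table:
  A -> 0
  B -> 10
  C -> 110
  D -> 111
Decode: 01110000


Decoding:
0 -> A
111 -> D
0 -> A
0 -> A
0 -> A
0 -> A


Result: ADAAAA


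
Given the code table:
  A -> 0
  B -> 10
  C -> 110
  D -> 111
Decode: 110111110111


Decoding:
110 -> C
111 -> D
110 -> C
111 -> D


Result: CDCD


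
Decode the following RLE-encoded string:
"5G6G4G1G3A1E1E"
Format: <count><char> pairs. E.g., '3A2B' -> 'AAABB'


Expanding each <count><char> pair:
  5G -> 'GGGGG'
  6G -> 'GGGGGG'
  4G -> 'GGGG'
  1G -> 'G'
  3A -> 'AAA'
  1E -> 'E'
  1E -> 'E'

Decoded = GGGGGGGGGGGGGGGGAAAEE


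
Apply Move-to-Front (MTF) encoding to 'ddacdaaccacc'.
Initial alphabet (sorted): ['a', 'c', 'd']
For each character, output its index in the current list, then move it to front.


MTF encoding:
'd': index 2 in ['a', 'c', 'd'] -> ['d', 'a', 'c']
'd': index 0 in ['d', 'a', 'c'] -> ['d', 'a', 'c']
'a': index 1 in ['d', 'a', 'c'] -> ['a', 'd', 'c']
'c': index 2 in ['a', 'd', 'c'] -> ['c', 'a', 'd']
'd': index 2 in ['c', 'a', 'd'] -> ['d', 'c', 'a']
'a': index 2 in ['d', 'c', 'a'] -> ['a', 'd', 'c']
'a': index 0 in ['a', 'd', 'c'] -> ['a', 'd', 'c']
'c': index 2 in ['a', 'd', 'c'] -> ['c', 'a', 'd']
'c': index 0 in ['c', 'a', 'd'] -> ['c', 'a', 'd']
'a': index 1 in ['c', 'a', 'd'] -> ['a', 'c', 'd']
'c': index 1 in ['a', 'c', 'd'] -> ['c', 'a', 'd']
'c': index 0 in ['c', 'a', 'd'] -> ['c', 'a', 'd']


Output: [2, 0, 1, 2, 2, 2, 0, 2, 0, 1, 1, 0]


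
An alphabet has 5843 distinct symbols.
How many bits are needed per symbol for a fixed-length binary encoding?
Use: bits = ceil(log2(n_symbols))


log2(5843) = 12.5125
Bracket: 2^12 = 4096 < 5843 <= 2^13 = 8192
So ceil(log2(5843)) = 13

bits = ceil(log2(5843)) = ceil(12.5125) = 13 bits


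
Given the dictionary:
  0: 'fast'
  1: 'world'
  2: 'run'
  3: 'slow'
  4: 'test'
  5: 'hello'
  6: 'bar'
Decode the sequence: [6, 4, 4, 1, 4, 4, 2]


Look up each index in the dictionary:
  6 -> 'bar'
  4 -> 'test'
  4 -> 'test'
  1 -> 'world'
  4 -> 'test'
  4 -> 'test'
  2 -> 'run'

Decoded: "bar test test world test test run"


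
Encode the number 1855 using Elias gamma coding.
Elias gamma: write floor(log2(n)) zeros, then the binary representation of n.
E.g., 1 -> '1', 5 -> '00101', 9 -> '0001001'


num_bits = floor(log2(1855)) + 1 = 11
leading_zeros = num_bits - 1 = 10
binary(1855) = 11100111111

Elias gamma(1855) = '0000000000' + '11100111111' = 000000000011100111111 (21 bits)


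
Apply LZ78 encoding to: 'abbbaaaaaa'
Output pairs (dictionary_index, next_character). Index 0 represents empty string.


LZ78 encoding steps:
Dictionary: {0: ''}
Step 1: w='' (idx 0), next='a' -> output (0, 'a'), add 'a' as idx 1
Step 2: w='' (idx 0), next='b' -> output (0, 'b'), add 'b' as idx 2
Step 3: w='b' (idx 2), next='b' -> output (2, 'b'), add 'bb' as idx 3
Step 4: w='a' (idx 1), next='a' -> output (1, 'a'), add 'aa' as idx 4
Step 5: w='aa' (idx 4), next='a' -> output (4, 'a'), add 'aaa' as idx 5
Step 6: w='a' (idx 1), end of input -> output (1, '')


Encoded: [(0, 'a'), (0, 'b'), (2, 'b'), (1, 'a'), (4, 'a'), (1, '')]
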